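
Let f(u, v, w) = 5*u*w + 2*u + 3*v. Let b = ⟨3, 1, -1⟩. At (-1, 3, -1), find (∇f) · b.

-1

∂f/∂u = 5*w + 2
∂f/∂v = 3
∂f/∂w = 5*u
∇f at (-1, 3, -1) = (-3, 3, -5)
∇f · b = (-3)(3) + (3)(1) + (-5)(-1) = -1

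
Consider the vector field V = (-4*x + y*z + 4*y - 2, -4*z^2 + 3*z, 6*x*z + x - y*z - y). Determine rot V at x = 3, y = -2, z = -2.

(-18, 9, -2)

(∇×V)₁ = ∂V₃/∂y − ∂V₂/∂z = 7*z - 4
(∇×V)₂ = ∂V₁/∂z − ∂V₃/∂x = y - 6*z - 1
(∇×V)₃ = ∂V₂/∂x − ∂V₁/∂y = -z - 4
∇×V = (7*z - 4, y - 6*z - 1, -z - 4)
At (3, -2, -2): (-18, 9, -2).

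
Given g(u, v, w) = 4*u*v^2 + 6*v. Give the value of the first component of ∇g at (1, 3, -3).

36

(∇g)_1 = ∂g/∂u = 4*v^2
At (1, 3, -3): 36.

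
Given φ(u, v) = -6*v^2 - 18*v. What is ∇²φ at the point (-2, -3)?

∂²φ/∂u² = 0
∂²φ/∂v² = -12
∇²φ = -12
At (-2, -3): -12.

-12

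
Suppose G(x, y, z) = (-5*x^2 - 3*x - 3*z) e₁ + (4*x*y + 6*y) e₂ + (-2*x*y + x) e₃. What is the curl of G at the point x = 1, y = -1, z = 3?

(∇×G)₁ = ∂G₃/∂y − ∂G₂/∂z = -2*x
(∇×G)₂ = ∂G₁/∂z − ∂G₃/∂x = 2*y - 4
(∇×G)₃ = ∂G₂/∂x − ∂G₁/∂y = 4*y
∇×G = (-2*x, 2*y - 4, 4*y)
At (1, -1, 3): (-2, -6, -4).

(-2, -6, -4)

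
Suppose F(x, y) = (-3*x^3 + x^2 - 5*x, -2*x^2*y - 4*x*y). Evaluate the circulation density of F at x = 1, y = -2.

16

∂F₂/∂x = -4*x*y - 4*y
∂F₁/∂y = 0
Scalar curl = -4*x*y - 4*y
At (1, -2): 16.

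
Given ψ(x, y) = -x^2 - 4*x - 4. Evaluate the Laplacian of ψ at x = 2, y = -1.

∂²ψ/∂x² = -2
∂²ψ/∂y² = 0
∇²ψ = -2
At (2, -1): -2.

-2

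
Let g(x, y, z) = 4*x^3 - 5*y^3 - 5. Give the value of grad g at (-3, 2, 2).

∂g/∂x = 12*x^2
∂g/∂y = -15*y^2
∂g/∂z = 0
∇g = (12*x^2, -15*y^2, 0)
At (-3, 2, 2): (108, -60, 0).

(108, -60, 0)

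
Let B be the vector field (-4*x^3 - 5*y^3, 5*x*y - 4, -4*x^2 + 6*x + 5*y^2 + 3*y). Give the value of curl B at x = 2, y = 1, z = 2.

(13, 10, 20)

(∇×B)₁ = ∂B₃/∂y − ∂B₂/∂z = 10*y + 3
(∇×B)₂ = ∂B₁/∂z − ∂B₃/∂x = 8*x - 6
(∇×B)₃ = ∂B₂/∂x − ∂B₁/∂y = 15*y^2 + 5*y
∇×B = (10*y + 3, 8*x - 6, 15*y^2 + 5*y)
At (2, 1, 2): (13, 10, 20).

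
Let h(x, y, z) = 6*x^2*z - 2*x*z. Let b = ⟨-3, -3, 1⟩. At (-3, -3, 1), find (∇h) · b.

∂h/∂x = 12*x*z - 2*z
∂h/∂y = 0
∂h/∂z = 6*x^2 - 2*x
∇h at (-3, -3, 1) = (-38, 0, 60)
∇h · b = (-38)(-3) + (0)(-3) + (60)(1) = 174

174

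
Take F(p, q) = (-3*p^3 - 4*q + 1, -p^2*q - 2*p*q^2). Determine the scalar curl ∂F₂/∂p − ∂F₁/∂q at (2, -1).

6

∂F₂/∂p = -2*p*q - 2*q^2
∂F₁/∂q = -4
Scalar curl = -2*p*q - 2*q^2 + 4
At (2, -1): 6.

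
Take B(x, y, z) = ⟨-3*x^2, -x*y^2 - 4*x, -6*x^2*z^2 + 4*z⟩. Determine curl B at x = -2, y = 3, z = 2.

(∇×B)₁ = ∂B₃/∂y − ∂B₂/∂z = 0
(∇×B)₂ = ∂B₁/∂z − ∂B₃/∂x = 12*x*z^2
(∇×B)₃ = ∂B₂/∂x − ∂B₁/∂y = -y^2 - 4
∇×B = (0, 12*x*z^2, -y^2 - 4)
At (-2, 3, 2): (0, -96, -13).

(0, -96, -13)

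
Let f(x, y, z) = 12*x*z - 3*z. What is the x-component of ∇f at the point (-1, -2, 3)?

36

(∇f)_1 = ∂f/∂x = 12*z
At (-1, -2, 3): 36.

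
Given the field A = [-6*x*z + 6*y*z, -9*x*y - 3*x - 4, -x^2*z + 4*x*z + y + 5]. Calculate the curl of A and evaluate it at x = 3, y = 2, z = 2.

(∇×A)₁ = ∂A₃/∂y − ∂A₂/∂z = 1
(∇×A)₂ = ∂A₁/∂z − ∂A₃/∂x = 2*x*z - 6*x + 6*y - 4*z
(∇×A)₃ = ∂A₂/∂x − ∂A₁/∂y = -9*y - 6*z - 3
∇×A = (1, 2*x*z - 6*x + 6*y - 4*z, -9*y - 6*z - 3)
At (3, 2, 2): (1, -2, -33).

(1, -2, -33)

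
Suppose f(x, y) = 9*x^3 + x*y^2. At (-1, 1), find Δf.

-56

∂²f/∂x² = 54*x
∂²f/∂y² = 2*x
∇²f = 56*x
At (-1, 1): -56.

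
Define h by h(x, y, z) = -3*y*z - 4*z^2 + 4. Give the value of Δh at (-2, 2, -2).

-8

∂²h/∂x² = 0
∂²h/∂y² = 0
∂²h/∂z² = -8
∇²h = -8
At (-2, 2, -2): -8.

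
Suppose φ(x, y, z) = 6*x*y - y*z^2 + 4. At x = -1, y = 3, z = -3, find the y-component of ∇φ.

-15

(∇φ)_2 = ∂φ/∂y = 6*x - z^2
At (-1, 3, -3): -15.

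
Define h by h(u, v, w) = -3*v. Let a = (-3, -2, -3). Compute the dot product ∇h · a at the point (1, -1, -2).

6

∂h/∂u = 0
∂h/∂v = -3
∂h/∂w = 0
∇h at (1, -1, -2) = (0, -3, 0)
∇h · a = (0)(-3) + (-3)(-2) + (0)(-3) = 6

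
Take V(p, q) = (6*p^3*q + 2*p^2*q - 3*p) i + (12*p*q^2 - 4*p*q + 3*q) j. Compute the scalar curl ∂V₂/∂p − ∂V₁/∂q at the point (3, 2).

-140

∂V₂/∂p = 12*q^2 - 4*q
∂V₁/∂q = 6*p^3 + 2*p^2
Scalar curl = -6*p^3 - 2*p^2 + 12*q^2 - 4*q
At (3, 2): -140.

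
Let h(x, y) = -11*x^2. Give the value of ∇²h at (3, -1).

∂²h/∂x² = -22
∂²h/∂y² = 0
∇²h = -22
At (3, -1): -22.

-22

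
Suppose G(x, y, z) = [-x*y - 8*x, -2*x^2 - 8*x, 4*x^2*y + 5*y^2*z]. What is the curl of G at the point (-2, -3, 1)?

(-14, -48, -2)

(∇×G)₁ = ∂G₃/∂y − ∂G₂/∂z = 4*x^2 + 10*y*z
(∇×G)₂ = ∂G₁/∂z − ∂G₃/∂x = -8*x*y
(∇×G)₃ = ∂G₂/∂x − ∂G₁/∂y = -3*x - 8
∇×G = (4*x^2 + 10*y*z, -8*x*y, -3*x - 8)
At (-2, -3, 1): (-14, -48, -2).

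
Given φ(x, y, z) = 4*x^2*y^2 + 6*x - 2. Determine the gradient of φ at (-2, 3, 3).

∂φ/∂x = 8*x*y^2 + 6
∂φ/∂y = 8*x^2*y
∂φ/∂z = 0
∇φ = (8*x*y^2 + 6, 8*x^2*y, 0)
At (-2, 3, 3): (-138, 96, 0).

(-138, 96, 0)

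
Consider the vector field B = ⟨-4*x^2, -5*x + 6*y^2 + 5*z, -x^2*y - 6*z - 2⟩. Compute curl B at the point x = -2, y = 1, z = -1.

(-9, -4, -5)

(∇×B)₁ = ∂B₃/∂y − ∂B₂/∂z = -x^2 - 5
(∇×B)₂ = ∂B₁/∂z − ∂B₃/∂x = 2*x*y
(∇×B)₃ = ∂B₂/∂x − ∂B₁/∂y = -5
∇×B = (-x^2 - 5, 2*x*y, -5)
At (-2, 1, -1): (-9, -4, -5).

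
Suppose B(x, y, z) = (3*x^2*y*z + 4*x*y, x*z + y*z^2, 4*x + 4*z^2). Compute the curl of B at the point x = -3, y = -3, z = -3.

(∇×B)₁ = ∂B₃/∂y − ∂B₂/∂z = -x - 2*y*z
(∇×B)₂ = ∂B₁/∂z − ∂B₃/∂x = 3*x^2*y - 4
(∇×B)₃ = ∂B₂/∂x − ∂B₁/∂y = -3*x^2*z - 4*x + z
∇×B = (-x - 2*y*z, 3*x^2*y - 4, -3*x^2*z - 4*x + z)
At (-3, -3, -3): (-15, -85, 90).

(-15, -85, 90)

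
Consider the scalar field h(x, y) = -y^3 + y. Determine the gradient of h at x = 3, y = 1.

∂h/∂x = 0
∂h/∂y = -3*y^2 + 1
∇h = (0, -3*y^2 + 1)
At (3, 1): (0, -2).

(0, -2)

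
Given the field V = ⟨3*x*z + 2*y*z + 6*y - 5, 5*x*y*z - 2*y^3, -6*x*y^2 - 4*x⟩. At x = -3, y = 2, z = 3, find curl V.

(∇×V)₁ = ∂V₃/∂y − ∂V₂/∂z = -17*x*y
(∇×V)₂ = ∂V₁/∂z − ∂V₃/∂x = 3*x + 6*y^2 + 2*y + 4
(∇×V)₃ = ∂V₂/∂x − ∂V₁/∂y = 5*y*z - 2*z - 6
∇×V = (-17*x*y, 3*x + 6*y^2 + 2*y + 4, 5*y*z - 2*z - 6)
At (-3, 2, 3): (102, 23, 18).

(102, 23, 18)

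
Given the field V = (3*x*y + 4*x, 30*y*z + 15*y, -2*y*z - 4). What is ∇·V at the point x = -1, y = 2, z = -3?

-69

∂V₁/∂x = 3*y + 4
∂V₂/∂y = 30*z + 15
∂V₃/∂z = -2*y
∇·V = y + 30*z + 19
At (-1, 2, -3): -69.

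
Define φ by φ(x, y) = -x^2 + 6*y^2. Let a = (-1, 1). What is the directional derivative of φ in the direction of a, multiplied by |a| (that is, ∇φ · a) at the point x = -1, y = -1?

∂φ/∂x = -2*x
∂φ/∂y = 12*y
∇φ at (-1, -1) = (2, -12)
∇φ · a = (2)(-1) + (-12)(1) = -14

-14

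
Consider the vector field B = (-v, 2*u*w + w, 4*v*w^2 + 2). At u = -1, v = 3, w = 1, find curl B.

(∇×B)₁ = ∂B₃/∂v − ∂B₂/∂w = -2*u + 4*w^2 - 1
(∇×B)₂ = ∂B₁/∂w − ∂B₃/∂u = 0
(∇×B)₃ = ∂B₂/∂u − ∂B₁/∂v = 2*w + 1
∇×B = (-2*u + 4*w^2 - 1, 0, 2*w + 1)
At (-1, 3, 1): (5, 0, 3).

(5, 0, 3)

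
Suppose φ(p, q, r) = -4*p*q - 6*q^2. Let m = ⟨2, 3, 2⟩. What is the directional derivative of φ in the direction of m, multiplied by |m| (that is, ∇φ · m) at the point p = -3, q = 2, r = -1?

-52

∂φ/∂p = -4*q
∂φ/∂q = -4*p - 12*q
∂φ/∂r = 0
∇φ at (-3, 2, -1) = (-8, -12, 0)
∇φ · m = (-8)(2) + (-12)(3) + (0)(2) = -52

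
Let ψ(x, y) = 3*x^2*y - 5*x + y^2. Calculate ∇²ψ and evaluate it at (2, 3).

20

∂²ψ/∂x² = 6*y
∂²ψ/∂y² = 2
∇²ψ = 6*y + 2
At (2, 3): 20.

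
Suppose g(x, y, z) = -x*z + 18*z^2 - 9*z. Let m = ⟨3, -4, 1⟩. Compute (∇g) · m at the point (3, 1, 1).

21

∂g/∂x = -z
∂g/∂y = 0
∂g/∂z = -x + 36*z - 9
∇g at (3, 1, 1) = (-1, 0, 24)
∇g · m = (-1)(3) + (0)(-4) + (24)(1) = 21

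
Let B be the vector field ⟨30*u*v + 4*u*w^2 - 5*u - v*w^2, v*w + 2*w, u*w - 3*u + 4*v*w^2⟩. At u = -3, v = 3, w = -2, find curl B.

(11, 65, 94)

(∇×B)₁ = ∂B₃/∂v − ∂B₂/∂w = -v + 4*w^2 - 2
(∇×B)₂ = ∂B₁/∂w − ∂B₃/∂u = 8*u*w - 2*v*w - w + 3
(∇×B)₃ = ∂B₂/∂u − ∂B₁/∂v = -30*u + w^2
∇×B = (-v + 4*w^2 - 2, 8*u*w - 2*v*w - w + 3, -30*u + w^2)
At (-3, 3, -2): (11, 65, 94).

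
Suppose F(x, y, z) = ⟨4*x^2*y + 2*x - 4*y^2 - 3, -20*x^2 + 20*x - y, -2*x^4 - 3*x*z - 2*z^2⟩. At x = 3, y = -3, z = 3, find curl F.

(∇×F)₁ = ∂F₃/∂y − ∂F₂/∂z = 0
(∇×F)₂ = ∂F₁/∂z − ∂F₃/∂x = 8*x^3 + 3*z
(∇×F)₃ = ∂F₂/∂x − ∂F₁/∂y = -4*x^2 - 40*x + 8*y + 20
∇×F = (0, 8*x^3 + 3*z, -4*x^2 - 40*x + 8*y + 20)
At (3, -3, 3): (0, 225, -160).

(0, 225, -160)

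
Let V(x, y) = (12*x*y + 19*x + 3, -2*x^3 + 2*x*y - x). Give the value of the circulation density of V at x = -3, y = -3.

-25

∂V₂/∂x = -6*x^2 + 2*y - 1
∂V₁/∂y = 12*x
Scalar curl = -6*x^2 - 12*x + 2*y - 1
At (-3, -3): -25.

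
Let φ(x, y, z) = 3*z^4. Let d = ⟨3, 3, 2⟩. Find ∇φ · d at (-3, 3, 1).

24

∂φ/∂x = 0
∂φ/∂y = 0
∂φ/∂z = 12*z^3
∇φ at (-3, 3, 1) = (0, 0, 12)
∇φ · d = (0)(3) + (0)(3) + (12)(2) = 24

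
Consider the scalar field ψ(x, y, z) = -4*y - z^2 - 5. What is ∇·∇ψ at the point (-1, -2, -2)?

-2

∂²ψ/∂x² = 0
∂²ψ/∂y² = 0
∂²ψ/∂z² = -2
∇²ψ = -2
At (-1, -2, -2): -2.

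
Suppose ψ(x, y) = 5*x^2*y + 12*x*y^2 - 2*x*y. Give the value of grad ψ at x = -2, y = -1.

(34, 72)

∂ψ/∂x = 10*x*y + 12*y^2 - 2*y
∂ψ/∂y = 5*x^2 + 24*x*y - 2*x
∇ψ = (10*x*y + 12*y^2 - 2*y, 5*x^2 + 24*x*y - 2*x)
At (-2, -1): (34, 72).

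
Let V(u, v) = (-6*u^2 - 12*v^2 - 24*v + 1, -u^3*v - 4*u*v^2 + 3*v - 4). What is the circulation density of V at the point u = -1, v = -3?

-75

∂V₂/∂u = -3*u^2*v - 4*v^2
∂V₁/∂v = -24*v - 24
Scalar curl = -3*u^2*v - 4*v^2 + 24*v + 24
At (-1, -3): -75.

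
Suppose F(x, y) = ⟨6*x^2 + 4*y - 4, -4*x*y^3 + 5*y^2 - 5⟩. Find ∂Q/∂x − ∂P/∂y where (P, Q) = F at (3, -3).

∂F₂/∂x = -4*y^3
∂F₁/∂y = 4
Scalar curl = -4*y^3 - 4
At (3, -3): 104.

104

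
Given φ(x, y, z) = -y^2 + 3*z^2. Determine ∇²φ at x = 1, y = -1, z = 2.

∂²φ/∂x² = 0
∂²φ/∂y² = -2
∂²φ/∂z² = 6
∇²φ = 4
At (1, -1, 2): 4.

4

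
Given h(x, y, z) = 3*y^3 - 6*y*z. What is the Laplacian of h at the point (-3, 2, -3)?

36

∂²h/∂x² = 0
∂²h/∂y² = 18*y
∂²h/∂z² = 0
∇²h = 18*y
At (-3, 2, -3): 36.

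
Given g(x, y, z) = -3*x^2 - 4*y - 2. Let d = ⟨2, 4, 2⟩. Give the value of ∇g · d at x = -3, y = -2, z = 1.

∂g/∂x = -6*x
∂g/∂y = -4
∂g/∂z = 0
∇g at (-3, -2, 1) = (18, -4, 0)
∇g · d = (18)(2) + (-4)(4) + (0)(2) = 20

20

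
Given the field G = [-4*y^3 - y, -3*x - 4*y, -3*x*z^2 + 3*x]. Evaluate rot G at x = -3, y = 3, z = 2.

(∇×G)₁ = ∂G₃/∂y − ∂G₂/∂z = 0
(∇×G)₂ = ∂G₁/∂z − ∂G₃/∂x = 3*z^2 - 3
(∇×G)₃ = ∂G₂/∂x − ∂G₁/∂y = 12*y^2 - 2
∇×G = (0, 3*z^2 - 3, 12*y^2 - 2)
At (-3, 3, 2): (0, 9, 106).

(0, 9, 106)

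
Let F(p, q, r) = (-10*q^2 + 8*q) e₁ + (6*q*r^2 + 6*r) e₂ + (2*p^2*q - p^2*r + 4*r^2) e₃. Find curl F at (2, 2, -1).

(26, -20, 32)

(∇×F)₁ = ∂F₃/∂q − ∂F₂/∂r = 2*p^2 - 12*q*r - 6
(∇×F)₂ = ∂F₁/∂r − ∂F₃/∂p = -4*p*q + 2*p*r
(∇×F)₃ = ∂F₂/∂p − ∂F₁/∂q = 20*q - 8
∇×F = (2*p^2 - 12*q*r - 6, -4*p*q + 2*p*r, 20*q - 8)
At (2, 2, -1): (26, -20, 32).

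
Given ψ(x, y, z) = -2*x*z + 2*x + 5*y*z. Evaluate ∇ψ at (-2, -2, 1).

(0, 5, -6)

∂ψ/∂x = -2*z + 2
∂ψ/∂y = 5*z
∂ψ/∂z = -2*x + 5*y
∇ψ = (-2*z + 2, 5*z, -2*x + 5*y)
At (-2, -2, 1): (0, 5, -6).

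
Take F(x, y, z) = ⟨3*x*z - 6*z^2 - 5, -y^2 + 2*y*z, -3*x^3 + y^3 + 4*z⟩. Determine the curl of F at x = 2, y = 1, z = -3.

(1, 78, 0)

(∇×F)₁ = ∂F₃/∂y − ∂F₂/∂z = 3*y^2 - 2*y
(∇×F)₂ = ∂F₁/∂z − ∂F₃/∂x = 9*x^2 + 3*x - 12*z
(∇×F)₃ = ∂F₂/∂x − ∂F₁/∂y = 0
∇×F = (3*y^2 - 2*y, 9*x^2 + 3*x - 12*z, 0)
At (2, 1, -3): (1, 78, 0).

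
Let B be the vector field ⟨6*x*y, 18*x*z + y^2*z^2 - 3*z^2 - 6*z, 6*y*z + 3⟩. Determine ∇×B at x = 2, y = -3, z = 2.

(-42, 0, 24)

(∇×B)₁ = ∂B₃/∂y − ∂B₂/∂z = -18*x - 2*y^2*z + 12*z + 6
(∇×B)₂ = ∂B₁/∂z − ∂B₃/∂x = 0
(∇×B)₃ = ∂B₂/∂x − ∂B₁/∂y = -6*x + 18*z
∇×B = (-18*x - 2*y^2*z + 12*z + 6, 0, -6*x + 18*z)
At (2, -3, 2): (-42, 0, 24).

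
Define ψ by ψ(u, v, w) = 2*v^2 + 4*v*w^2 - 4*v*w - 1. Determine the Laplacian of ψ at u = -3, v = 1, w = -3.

12

∂²ψ/∂u² = 0
∂²ψ/∂v² = 4
∂²ψ/∂w² = 8*v
∇²ψ = 8*v + 4
At (-3, 1, -3): 12.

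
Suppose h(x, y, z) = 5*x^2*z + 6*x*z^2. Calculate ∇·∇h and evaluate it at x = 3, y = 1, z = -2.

∂²h/∂x² = 10*z
∂²h/∂y² = 0
∂²h/∂z² = 12*x
∇²h = 12*x + 10*z
At (3, 1, -2): 16.

16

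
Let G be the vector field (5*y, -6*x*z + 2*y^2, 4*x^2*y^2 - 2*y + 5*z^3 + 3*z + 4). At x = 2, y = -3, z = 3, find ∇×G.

(∇×G)₁ = ∂G₃/∂y − ∂G₂/∂z = 8*x^2*y + 6*x - 2
(∇×G)₂ = ∂G₁/∂z − ∂G₃/∂x = -8*x*y^2
(∇×G)₃ = ∂G₂/∂x − ∂G₁/∂y = -6*z - 5
∇×G = (8*x^2*y + 6*x - 2, -8*x*y^2, -6*z - 5)
At (2, -3, 3): (-86, -144, -23).

(-86, -144, -23)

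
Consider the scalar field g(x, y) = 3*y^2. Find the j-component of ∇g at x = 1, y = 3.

18

(∇g)_2 = ∂g/∂y = 6*y
At (1, 3): 18.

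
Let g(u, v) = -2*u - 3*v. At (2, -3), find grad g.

(-2, -3)

∂g/∂u = -2
∂g/∂v = -3
∇g = (-2, -3)
At (2, -3): (-2, -3).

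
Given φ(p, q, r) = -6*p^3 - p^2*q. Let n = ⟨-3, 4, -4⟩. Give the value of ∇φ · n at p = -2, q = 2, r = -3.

∂φ/∂p = -18*p^2 - 2*p*q
∂φ/∂q = -p^2
∂φ/∂r = 0
∇φ at (-2, 2, -3) = (-64, -4, 0)
∇φ · n = (-64)(-3) + (-4)(4) + (0)(-4) = 176

176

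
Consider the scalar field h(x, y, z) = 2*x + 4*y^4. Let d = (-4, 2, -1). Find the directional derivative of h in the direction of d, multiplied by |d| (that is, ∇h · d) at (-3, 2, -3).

∂h/∂x = 2
∂h/∂y = 16*y^3
∂h/∂z = 0
∇h at (-3, 2, -3) = (2, 128, 0)
∇h · d = (2)(-4) + (128)(2) + (0)(-1) = 248

248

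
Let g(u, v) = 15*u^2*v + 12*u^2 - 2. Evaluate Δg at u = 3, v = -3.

∂²g/∂u² = 6*(5*v + 4)
∂²g/∂v² = 0
∇²g = 30*v + 24
At (3, -3): -66.

-66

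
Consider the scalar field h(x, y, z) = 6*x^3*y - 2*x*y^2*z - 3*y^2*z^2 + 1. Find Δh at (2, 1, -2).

∂²h/∂x² = 36*x*y
∂²h/∂y² = -2*z*(2*x + 3*z)
∂²h/∂z² = -6*y^2
∇²h = 36*x*y - 4*x*z - 6*y^2 - 6*z^2
At (2, 1, -2): 58.

58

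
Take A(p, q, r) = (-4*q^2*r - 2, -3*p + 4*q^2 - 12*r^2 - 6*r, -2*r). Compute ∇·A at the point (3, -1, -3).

-10

∂A₁/∂p = 0
∂A₂/∂q = 8*q
∂A₃/∂r = -2
∇·A = 8*q - 2
At (3, -1, -3): -10.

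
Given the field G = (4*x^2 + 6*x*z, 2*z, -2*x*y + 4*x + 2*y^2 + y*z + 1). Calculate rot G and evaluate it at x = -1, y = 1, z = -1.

(3, -8, 0)

(∇×G)₁ = ∂G₃/∂y − ∂G₂/∂z = -2*x + 4*y + z - 2
(∇×G)₂ = ∂G₁/∂z − ∂G₃/∂x = 6*x + 2*y - 4
(∇×G)₃ = ∂G₂/∂x − ∂G₁/∂y = 0
∇×G = (-2*x + 4*y + z - 2, 6*x + 2*y - 4, 0)
At (-1, 1, -1): (3, -8, 0).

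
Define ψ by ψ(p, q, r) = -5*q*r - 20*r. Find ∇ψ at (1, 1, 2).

(0, -10, -25)

∂ψ/∂p = 0
∂ψ/∂q = -5*r
∂ψ/∂r = -5*q - 20
∇ψ = (0, -5*r, -5*q - 20)
At (1, 1, 2): (0, -10, -25).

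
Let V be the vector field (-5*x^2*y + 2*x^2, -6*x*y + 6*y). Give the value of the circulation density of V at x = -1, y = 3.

-13

∂V₂/∂x = -6*y
∂V₁/∂y = -5*x^2
Scalar curl = 5*x^2 - 6*y
At (-1, 3): -13.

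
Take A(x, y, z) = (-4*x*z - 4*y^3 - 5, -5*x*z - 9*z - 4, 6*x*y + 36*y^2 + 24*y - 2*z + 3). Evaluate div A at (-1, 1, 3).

∂A₁/∂x = -4*z
∂A₂/∂y = 0
∂A₃/∂z = -2
∇·A = -4*z - 2
At (-1, 1, 3): -14.

-14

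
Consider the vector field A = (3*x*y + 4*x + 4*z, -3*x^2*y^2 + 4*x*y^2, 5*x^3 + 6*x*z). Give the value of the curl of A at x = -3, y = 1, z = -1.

(0, -125, 31)

(∇×A)₁ = ∂A₃/∂y − ∂A₂/∂z = 0
(∇×A)₂ = ∂A₁/∂z − ∂A₃/∂x = -15*x^2 - 6*z + 4
(∇×A)₃ = ∂A₂/∂x − ∂A₁/∂y = -6*x*y^2 - 3*x + 4*y^2
∇×A = (0, -15*x^2 - 6*z + 4, -6*x*y^2 - 3*x + 4*y^2)
At (-3, 1, -1): (0, -125, 31).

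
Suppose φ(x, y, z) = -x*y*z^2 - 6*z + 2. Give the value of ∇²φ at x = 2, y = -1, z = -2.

4

∂²φ/∂x² = 0
∂²φ/∂y² = 0
∂²φ/∂z² = -2*x*y
∇²φ = -2*x*y
At (2, -1, -2): 4.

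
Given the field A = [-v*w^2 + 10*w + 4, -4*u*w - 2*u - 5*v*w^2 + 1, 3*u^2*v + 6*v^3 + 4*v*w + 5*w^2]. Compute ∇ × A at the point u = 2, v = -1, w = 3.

(20, 28, -5)

(∇×A)₁ = ∂A₃/∂v − ∂A₂/∂w = 3*u^2 + 4*u + 18*v^2 + 10*v*w + 4*w
(∇×A)₂ = ∂A₁/∂w − ∂A₃/∂u = -6*u*v - 2*v*w + 10
(∇×A)₃ = ∂A₂/∂u − ∂A₁/∂v = w^2 - 4*w - 2
∇×A = (3*u^2 + 4*u + 18*v^2 + 10*v*w + 4*w, -6*u*v - 2*v*w + 10, w^2 - 4*w - 2)
At (2, -1, 3): (20, 28, -5).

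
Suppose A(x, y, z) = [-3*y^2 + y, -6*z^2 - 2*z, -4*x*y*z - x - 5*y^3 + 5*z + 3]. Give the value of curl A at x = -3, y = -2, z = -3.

(∇×A)₁ = ∂A₃/∂y − ∂A₂/∂z = -4*x*z - 15*y^2 + 12*z + 2
(∇×A)₂ = ∂A₁/∂z − ∂A₃/∂x = 4*y*z + 1
(∇×A)₃ = ∂A₂/∂x − ∂A₁/∂y = 6*y - 1
∇×A = (-4*x*z - 15*y^2 + 12*z + 2, 4*y*z + 1, 6*y - 1)
At (-3, -2, -3): (-130, 25, -13).

(-130, 25, -13)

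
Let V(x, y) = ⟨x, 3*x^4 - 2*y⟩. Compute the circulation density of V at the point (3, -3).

∂V₂/∂x = 12*x^3
∂V₁/∂y = 0
Scalar curl = 12*x^3
At (3, -3): 324.

324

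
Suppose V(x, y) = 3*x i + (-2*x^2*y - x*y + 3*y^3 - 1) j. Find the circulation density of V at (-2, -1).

∂V₂/∂x = -4*x*y - y
∂V₁/∂y = 0
Scalar curl = -4*x*y - y
At (-2, -1): -7.

-7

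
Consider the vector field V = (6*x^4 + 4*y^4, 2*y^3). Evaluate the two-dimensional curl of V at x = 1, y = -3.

∂V₂/∂x = 0
∂V₁/∂y = 16*y^3
Scalar curl = -16*y^3
At (1, -3): 432.

432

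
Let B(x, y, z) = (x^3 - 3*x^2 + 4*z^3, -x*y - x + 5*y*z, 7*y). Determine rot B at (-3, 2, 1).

(∇×B)₁ = ∂B₃/∂y − ∂B₂/∂z = -5*y + 7
(∇×B)₂ = ∂B₁/∂z − ∂B₃/∂x = 12*z^2
(∇×B)₃ = ∂B₂/∂x − ∂B₁/∂y = -y - 1
∇×B = (-5*y + 7, 12*z^2, -y - 1)
At (-3, 2, 1): (-3, 12, -3).

(-3, 12, -3)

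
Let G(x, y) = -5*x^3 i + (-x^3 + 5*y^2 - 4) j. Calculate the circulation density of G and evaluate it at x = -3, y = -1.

∂G₂/∂x = -3*x^2
∂G₁/∂y = 0
Scalar curl = -3*x^2
At (-3, -1): -27.

-27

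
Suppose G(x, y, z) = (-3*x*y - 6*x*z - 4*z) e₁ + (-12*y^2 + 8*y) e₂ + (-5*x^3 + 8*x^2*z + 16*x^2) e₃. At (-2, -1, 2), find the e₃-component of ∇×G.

(∇×G)_3 = ∂G₂/∂x − ∂G₁/∂y
= 0 − (-3*x)
= 3*x
At (-2, -1, 2): -6.

-6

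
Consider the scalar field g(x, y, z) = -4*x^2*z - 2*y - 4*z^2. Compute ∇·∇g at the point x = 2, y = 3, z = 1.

∂²g/∂x² = -8*z
∂²g/∂y² = 0
∂²g/∂z² = -8
∇²g = -8*z - 8
At (2, 3, 1): -16.

-16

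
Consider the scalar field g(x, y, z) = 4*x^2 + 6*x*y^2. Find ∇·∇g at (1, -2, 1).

20

∂²g/∂x² = 8
∂²g/∂y² = 12*x
∂²g/∂z² = 0
∇²g = 12*x + 8
At (1, -2, 1): 20.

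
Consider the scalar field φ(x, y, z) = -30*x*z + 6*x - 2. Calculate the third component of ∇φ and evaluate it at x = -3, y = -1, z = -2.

90

(∇φ)_3 = ∂φ/∂z = -30*x
At (-3, -1, -2): 90.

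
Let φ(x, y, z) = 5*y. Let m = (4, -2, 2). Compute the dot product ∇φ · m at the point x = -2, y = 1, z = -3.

-10

∂φ/∂x = 0
∂φ/∂y = 5
∂φ/∂z = 0
∇φ at (-2, 1, -3) = (0, 5, 0)
∇φ · m = (0)(4) + (5)(-2) + (0)(2) = -10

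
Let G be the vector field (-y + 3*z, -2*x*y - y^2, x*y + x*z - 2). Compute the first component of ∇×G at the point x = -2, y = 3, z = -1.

(∇×G)_1 = ∂G₃/∂y − ∂G₂/∂z
= x − (0)
= x
At (-2, 3, -1): -2.

-2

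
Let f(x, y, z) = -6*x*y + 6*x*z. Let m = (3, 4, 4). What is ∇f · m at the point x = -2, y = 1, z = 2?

18

∂f/∂x = -6*y + 6*z
∂f/∂y = -6*x
∂f/∂z = 6*x
∇f at (-2, 1, 2) = (6, 12, -12)
∇f · m = (6)(3) + (12)(4) + (-12)(4) = 18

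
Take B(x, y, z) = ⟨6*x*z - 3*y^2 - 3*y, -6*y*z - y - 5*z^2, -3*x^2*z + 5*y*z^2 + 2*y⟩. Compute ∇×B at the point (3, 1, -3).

(23, -36, 9)

(∇×B)₁ = ∂B₃/∂y − ∂B₂/∂z = 6*y + 5*z^2 + 10*z + 2
(∇×B)₂ = ∂B₁/∂z − ∂B₃/∂x = 6*x*z + 6*x
(∇×B)₃ = ∂B₂/∂x − ∂B₁/∂y = 6*y + 3
∇×B = (6*y + 5*z^2 + 10*z + 2, 6*x*z + 6*x, 6*y + 3)
At (3, 1, -3): (23, -36, 9).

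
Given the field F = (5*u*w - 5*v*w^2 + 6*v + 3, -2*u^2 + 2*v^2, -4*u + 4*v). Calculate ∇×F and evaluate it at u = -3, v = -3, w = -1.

(4, -41, 11)

(∇×F)₁ = ∂F₃/∂v − ∂F₂/∂w = 4
(∇×F)₂ = ∂F₁/∂w − ∂F₃/∂u = 5*u - 10*v*w + 4
(∇×F)₃ = ∂F₂/∂u − ∂F₁/∂v = -4*u + 5*w^2 - 6
∇×F = (4, 5*u - 10*v*w + 4, -4*u + 5*w^2 - 6)
At (-3, -3, -1): (4, -41, 11).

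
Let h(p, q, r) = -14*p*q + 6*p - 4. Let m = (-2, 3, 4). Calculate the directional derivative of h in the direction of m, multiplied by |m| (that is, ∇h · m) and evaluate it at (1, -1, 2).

-82

∂h/∂p = -14*q + 6
∂h/∂q = -14*p
∂h/∂r = 0
∇h at (1, -1, 2) = (20, -14, 0)
∇h · m = (20)(-2) + (-14)(3) + (0)(4) = -82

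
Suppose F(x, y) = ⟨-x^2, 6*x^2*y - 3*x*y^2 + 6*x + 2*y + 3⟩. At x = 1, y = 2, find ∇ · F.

-6

∂F₁/∂x = -2*x
∂F₂/∂y = 6*x^2 - 6*x*y + 2
∇·F = 6*x^2 - 6*x*y - 2*x + 2
At (1, 2): -6.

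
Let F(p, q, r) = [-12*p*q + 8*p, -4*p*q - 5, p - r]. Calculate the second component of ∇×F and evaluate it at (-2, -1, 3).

-1

(∇×F)_2 = ∂F₁/∂r − ∂F₃/∂p
= 0 − (1)
= -1
At (-2, -1, 3): -1.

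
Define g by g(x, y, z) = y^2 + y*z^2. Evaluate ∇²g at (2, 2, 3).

6

∂²g/∂x² = 0
∂²g/∂y² = 2
∂²g/∂z² = 2*y
∇²g = 2*y + 2
At (2, 2, 3): 6.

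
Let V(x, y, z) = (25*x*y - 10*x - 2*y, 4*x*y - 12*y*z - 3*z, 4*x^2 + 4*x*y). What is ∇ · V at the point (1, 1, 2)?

∂V₁/∂x = 25*y - 10
∂V₂/∂y = 4*x - 12*z
∂V₃/∂z = 0
∇·V = 4*x + 25*y - 12*z - 10
At (1, 1, 2): -5.

-5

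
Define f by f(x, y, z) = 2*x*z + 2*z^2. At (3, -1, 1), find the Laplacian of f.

∂²f/∂x² = 0
∂²f/∂y² = 0
∂²f/∂z² = 4
∇²f = 4
At (3, -1, 1): 4.

4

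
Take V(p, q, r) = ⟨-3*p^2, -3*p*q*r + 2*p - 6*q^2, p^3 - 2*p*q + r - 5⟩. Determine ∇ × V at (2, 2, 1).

(∇×V)₁ = ∂V₃/∂q − ∂V₂/∂r = 3*p*q - 2*p
(∇×V)₂ = ∂V₁/∂r − ∂V₃/∂p = -3*p^2 + 2*q
(∇×V)₃ = ∂V₂/∂p − ∂V₁/∂q = -3*q*r + 2
∇×V = (3*p*q - 2*p, -3*p^2 + 2*q, -3*q*r + 2)
At (2, 2, 1): (8, -8, -4).

(8, -8, -4)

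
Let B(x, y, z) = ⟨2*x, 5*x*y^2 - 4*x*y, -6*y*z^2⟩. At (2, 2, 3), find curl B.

(-54, 0, 12)

(∇×B)₁ = ∂B₃/∂y − ∂B₂/∂z = -6*z^2
(∇×B)₂ = ∂B₁/∂z − ∂B₃/∂x = 0
(∇×B)₃ = ∂B₂/∂x − ∂B₁/∂y = 5*y^2 - 4*y
∇×B = (-6*z^2, 0, 5*y^2 - 4*y)
At (2, 2, 3): (-54, 0, 12).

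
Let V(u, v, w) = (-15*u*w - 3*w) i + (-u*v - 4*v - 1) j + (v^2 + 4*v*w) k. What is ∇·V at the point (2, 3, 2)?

-24

∂V₁/∂u = -15*w
∂V₂/∂v = -u - 4
∂V₃/∂w = 4*v
∇·V = -u + 4*v - 15*w - 4
At (2, 3, 2): -24.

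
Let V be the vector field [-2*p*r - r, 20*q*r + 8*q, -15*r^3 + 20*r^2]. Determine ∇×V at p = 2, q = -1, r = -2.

(∇×V)₁ = ∂V₃/∂q − ∂V₂/∂r = -20*q
(∇×V)₂ = ∂V₁/∂r − ∂V₃/∂p = -2*p - 1
(∇×V)₃ = ∂V₂/∂p − ∂V₁/∂q = 0
∇×V = (-20*q, -2*p - 1, 0)
At (2, -1, -2): (20, -5, 0).

(20, -5, 0)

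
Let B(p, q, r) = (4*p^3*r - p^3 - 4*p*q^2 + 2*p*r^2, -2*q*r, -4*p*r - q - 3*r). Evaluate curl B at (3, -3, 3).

(∇×B)₁ = ∂B₃/∂q − ∂B₂/∂r = 2*q - 1
(∇×B)₂ = ∂B₁/∂r − ∂B₃/∂p = 4*p^3 + 4*p*r + 4*r
(∇×B)₃ = ∂B₂/∂p − ∂B₁/∂q = 8*p*q
∇×B = (2*q - 1, 4*p^3 + 4*p*r + 4*r, 8*p*q)
At (3, -3, 3): (-7, 156, -72).

(-7, 156, -72)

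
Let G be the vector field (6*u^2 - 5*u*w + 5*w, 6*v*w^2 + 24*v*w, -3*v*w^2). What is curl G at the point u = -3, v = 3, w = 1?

(∇×G)₁ = ∂G₃/∂v − ∂G₂/∂w = -12*v*w - 24*v - 3*w^2
(∇×G)₂ = ∂G₁/∂w − ∂G₃/∂u = -5*u + 5
(∇×G)₃ = ∂G₂/∂u − ∂G₁/∂v = 0
∇×G = (-12*v*w - 24*v - 3*w^2, -5*u + 5, 0)
At (-3, 3, 1): (-111, 20, 0).

(-111, 20, 0)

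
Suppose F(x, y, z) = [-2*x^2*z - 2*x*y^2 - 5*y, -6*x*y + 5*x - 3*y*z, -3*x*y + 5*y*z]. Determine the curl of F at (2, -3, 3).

(0, -17, 4)

(∇×F)₁ = ∂F₃/∂y − ∂F₂/∂z = -3*x + 3*y + 5*z
(∇×F)₂ = ∂F₁/∂z − ∂F₃/∂x = -2*x^2 + 3*y
(∇×F)₃ = ∂F₂/∂x − ∂F₁/∂y = 4*x*y - 6*y + 10
∇×F = (-3*x + 3*y + 5*z, -2*x^2 + 3*y, 4*x*y - 6*y + 10)
At (2, -3, 3): (0, -17, 4).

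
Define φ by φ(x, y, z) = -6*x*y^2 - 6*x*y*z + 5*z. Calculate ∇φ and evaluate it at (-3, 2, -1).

(-12, 54, 41)

∂φ/∂x = -6*y^2 - 6*y*z
∂φ/∂y = -12*x*y - 6*x*z
∂φ/∂z = -6*x*y + 5
∇φ = (-6*y^2 - 6*y*z, -12*x*y - 6*x*z, -6*x*y + 5)
At (-3, 2, -1): (-12, 54, 41).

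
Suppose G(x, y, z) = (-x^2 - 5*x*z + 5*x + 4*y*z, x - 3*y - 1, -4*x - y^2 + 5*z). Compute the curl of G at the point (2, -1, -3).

(∇×G)₁ = ∂G₃/∂y − ∂G₂/∂z = -2*y
(∇×G)₂ = ∂G₁/∂z − ∂G₃/∂x = -5*x + 4*y + 4
(∇×G)₃ = ∂G₂/∂x − ∂G₁/∂y = -4*z + 1
∇×G = (-2*y, -5*x + 4*y + 4, -4*z + 1)
At (2, -1, -3): (2, -10, 13).

(2, -10, 13)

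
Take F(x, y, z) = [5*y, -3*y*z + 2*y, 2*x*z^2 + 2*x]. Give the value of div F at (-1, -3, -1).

∂F₁/∂x = 0
∂F₂/∂y = -3*z + 2
∂F₃/∂z = 4*x*z
∇·F = 4*x*z - 3*z + 2
At (-1, -3, -1): 9.

9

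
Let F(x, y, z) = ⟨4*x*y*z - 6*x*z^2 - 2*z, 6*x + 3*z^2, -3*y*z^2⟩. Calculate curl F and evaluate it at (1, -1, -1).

(∇×F)₁ = ∂F₃/∂y − ∂F₂/∂z = -3*z^2 - 6*z
(∇×F)₂ = ∂F₁/∂z − ∂F₃/∂x = 4*x*y - 12*x*z - 2
(∇×F)₃ = ∂F₂/∂x − ∂F₁/∂y = -4*x*z + 6
∇×F = (-3*z^2 - 6*z, 4*x*y - 12*x*z - 2, -4*x*z + 6)
At (1, -1, -1): (3, 6, 10).

(3, 6, 10)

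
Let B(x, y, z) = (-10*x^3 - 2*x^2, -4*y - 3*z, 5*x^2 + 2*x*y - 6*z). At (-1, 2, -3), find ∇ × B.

(∇×B)₁ = ∂B₃/∂y − ∂B₂/∂z = 2*x + 3
(∇×B)₂ = ∂B₁/∂z − ∂B₃/∂x = -10*x - 2*y
(∇×B)₃ = ∂B₂/∂x − ∂B₁/∂y = 0
∇×B = (2*x + 3, -10*x - 2*y, 0)
At (-1, 2, -3): (1, 6, 0).

(1, 6, 0)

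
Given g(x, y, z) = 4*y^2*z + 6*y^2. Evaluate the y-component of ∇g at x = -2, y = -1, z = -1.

-4

(∇g)_2 = ∂g/∂y = 8*y*z + 12*y
At (-2, -1, -1): -4.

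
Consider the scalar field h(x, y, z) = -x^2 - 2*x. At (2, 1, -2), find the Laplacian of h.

-2

∂²h/∂x² = -2
∂²h/∂y² = 0
∂²h/∂z² = 0
∇²h = -2
At (2, 1, -2): -2.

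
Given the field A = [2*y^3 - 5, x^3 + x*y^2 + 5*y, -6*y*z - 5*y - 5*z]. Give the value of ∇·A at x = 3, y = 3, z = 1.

∂A₁/∂x = 0
∂A₂/∂y = 2*x*y + 5
∂A₃/∂z = -6*y - 5
∇·A = 2*x*y - 6*y
At (3, 3, 1): 0.

0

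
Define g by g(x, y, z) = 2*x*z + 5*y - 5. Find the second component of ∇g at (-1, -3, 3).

5

(∇g)_2 = ∂g/∂y = 5
At (-1, -3, 3): 5.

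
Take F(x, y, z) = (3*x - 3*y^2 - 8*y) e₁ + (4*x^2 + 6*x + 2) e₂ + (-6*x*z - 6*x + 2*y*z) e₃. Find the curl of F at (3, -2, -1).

(-2, 0, 26)

(∇×F)₁ = ∂F₃/∂y − ∂F₂/∂z = 2*z
(∇×F)₂ = ∂F₁/∂z − ∂F₃/∂x = 6*z + 6
(∇×F)₃ = ∂F₂/∂x − ∂F₁/∂y = 8*x + 6*y + 14
∇×F = (2*z, 6*z + 6, 8*x + 6*y + 14)
At (3, -2, -1): (-2, 0, 26).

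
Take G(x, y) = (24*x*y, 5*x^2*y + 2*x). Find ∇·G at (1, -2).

-43

∂G₁/∂x = 24*y
∂G₂/∂y = 5*x^2
∇·G = 5*x^2 + 24*y
At (1, -2): -43.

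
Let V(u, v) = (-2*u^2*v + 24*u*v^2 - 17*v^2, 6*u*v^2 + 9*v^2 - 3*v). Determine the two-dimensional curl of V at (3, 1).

∂V₂/∂u = 6*v^2
∂V₁/∂v = -2*u^2 + 48*u*v - 34*v
Scalar curl = 2*u^2 - 48*u*v + 6*v^2 + 34*v
At (3, 1): -86.

-86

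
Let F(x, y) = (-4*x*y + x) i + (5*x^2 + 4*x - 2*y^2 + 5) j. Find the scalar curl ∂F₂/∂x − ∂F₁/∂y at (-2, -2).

-24

∂F₂/∂x = 10*x + 4
∂F₁/∂y = -4*x
Scalar curl = 14*x + 4
At (-2, -2): -24.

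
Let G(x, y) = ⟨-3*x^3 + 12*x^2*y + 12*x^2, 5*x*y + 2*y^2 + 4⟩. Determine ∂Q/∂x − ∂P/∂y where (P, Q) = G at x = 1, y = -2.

∂G₂/∂x = 5*y
∂G₁/∂y = 12*x^2
Scalar curl = -12*x^2 + 5*y
At (1, -2): -22.

-22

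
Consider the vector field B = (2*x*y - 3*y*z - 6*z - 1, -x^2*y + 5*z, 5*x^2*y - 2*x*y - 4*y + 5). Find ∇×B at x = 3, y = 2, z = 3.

(30, -68, -9)

(∇×B)₁ = ∂B₃/∂y − ∂B₂/∂z = 5*x^2 - 2*x - 9
(∇×B)₂ = ∂B₁/∂z − ∂B₃/∂x = -10*x*y - y - 6
(∇×B)₃ = ∂B₂/∂x − ∂B₁/∂y = -2*x*y - 2*x + 3*z
∇×B = (5*x^2 - 2*x - 9, -10*x*y - y - 6, -2*x*y - 2*x + 3*z)
At (3, 2, 3): (30, -68, -9).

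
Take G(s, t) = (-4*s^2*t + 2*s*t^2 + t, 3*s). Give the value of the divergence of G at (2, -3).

66

∂G₁/∂s = -8*s*t + 2*t^2
∂G₂/∂t = 0
∇·G = -8*s*t + 2*t^2
At (2, -3): 66.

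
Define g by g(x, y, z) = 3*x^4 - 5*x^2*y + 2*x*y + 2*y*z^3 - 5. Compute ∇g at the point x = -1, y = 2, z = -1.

(12, -9, 12)

∂g/∂x = 12*x^3 - 10*x*y + 2*y
∂g/∂y = -5*x^2 + 2*x + 2*z^3
∂g/∂z = 6*y*z^2
∇g = (12*x^3 - 10*x*y + 2*y, -5*x^2 + 2*x + 2*z^3, 6*y*z^2)
At (-1, 2, -1): (12, -9, 12).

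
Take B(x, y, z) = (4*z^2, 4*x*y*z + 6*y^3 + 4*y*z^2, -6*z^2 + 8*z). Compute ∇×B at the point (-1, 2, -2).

(40, -16, -16)

(∇×B)₁ = ∂B₃/∂y − ∂B₂/∂z = -4*x*y - 8*y*z
(∇×B)₂ = ∂B₁/∂z − ∂B₃/∂x = 8*z
(∇×B)₃ = ∂B₂/∂x − ∂B₁/∂y = 4*y*z
∇×B = (-4*x*y - 8*y*z, 8*z, 4*y*z)
At (-1, 2, -2): (40, -16, -16).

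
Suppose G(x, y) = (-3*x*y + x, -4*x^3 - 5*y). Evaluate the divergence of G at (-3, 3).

∂G₁/∂x = -3*y + 1
∂G₂/∂y = -5
∇·G = -3*y - 4
At (-3, 3): -13.

-13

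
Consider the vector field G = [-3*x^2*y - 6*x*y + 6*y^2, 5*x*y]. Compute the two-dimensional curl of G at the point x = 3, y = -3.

∂G₂/∂x = 5*y
∂G₁/∂y = -3*x^2 - 6*x + 12*y
Scalar curl = 3*x^2 + 6*x - 7*y
At (3, -3): 66.

66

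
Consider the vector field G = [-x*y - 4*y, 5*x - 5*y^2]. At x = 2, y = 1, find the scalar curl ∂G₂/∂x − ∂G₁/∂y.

∂G₂/∂x = 5
∂G₁/∂y = -x - 4
Scalar curl = x + 9
At (2, 1): 11.

11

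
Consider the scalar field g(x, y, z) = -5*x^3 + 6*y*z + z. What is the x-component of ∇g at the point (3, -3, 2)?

-135

(∇g)_1 = ∂g/∂x = -15*x^2
At (3, -3, 2): -135.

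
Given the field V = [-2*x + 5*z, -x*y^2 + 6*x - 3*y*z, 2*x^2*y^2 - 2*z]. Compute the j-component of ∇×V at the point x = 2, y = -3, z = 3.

(∇×V)_2 = ∂V₁/∂z − ∂V₃/∂x
= 5 − (4*x*y^2)
= -4*x*y^2 + 5
At (2, -3, 3): -67.

-67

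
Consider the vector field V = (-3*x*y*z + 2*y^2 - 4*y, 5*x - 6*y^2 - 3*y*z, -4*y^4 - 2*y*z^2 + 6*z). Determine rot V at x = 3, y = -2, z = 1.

(120, 18, 26)

(∇×V)₁ = ∂V₃/∂y − ∂V₂/∂z = -16*y^3 + 3*y - 2*z^2
(∇×V)₂ = ∂V₁/∂z − ∂V₃/∂x = -3*x*y
(∇×V)₃ = ∂V₂/∂x − ∂V₁/∂y = 3*x*z - 4*y + 9
∇×V = (-16*y^3 + 3*y - 2*z^2, -3*x*y, 3*x*z - 4*y + 9)
At (3, -2, 1): (120, 18, 26).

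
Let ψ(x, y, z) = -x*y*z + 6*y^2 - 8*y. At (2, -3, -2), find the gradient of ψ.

(-6, -40, 6)

∂ψ/∂x = -y*z
∂ψ/∂y = -x*z + 12*y - 8
∂ψ/∂z = -x*y
∇ψ = (-y*z, -x*z + 12*y - 8, -x*y)
At (2, -3, -2): (-6, -40, 6).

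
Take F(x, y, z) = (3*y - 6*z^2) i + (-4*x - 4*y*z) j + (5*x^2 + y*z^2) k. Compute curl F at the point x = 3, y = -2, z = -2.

(∇×F)₁ = ∂F₃/∂y − ∂F₂/∂z = 4*y + z^2
(∇×F)₂ = ∂F₁/∂z − ∂F₃/∂x = -10*x - 12*z
(∇×F)₃ = ∂F₂/∂x − ∂F₁/∂y = -7
∇×F = (4*y + z^2, -10*x - 12*z, -7)
At (3, -2, -2): (-4, -6, -7).

(-4, -6, -7)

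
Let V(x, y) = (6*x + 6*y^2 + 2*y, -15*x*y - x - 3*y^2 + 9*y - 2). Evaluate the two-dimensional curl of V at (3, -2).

∂V₂/∂x = -15*y - 1
∂V₁/∂y = 12*y + 2
Scalar curl = -27*y - 3
At (3, -2): 51.

51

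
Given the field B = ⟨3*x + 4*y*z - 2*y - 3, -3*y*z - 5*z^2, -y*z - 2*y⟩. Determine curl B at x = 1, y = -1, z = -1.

(∇×B)₁ = ∂B₃/∂y − ∂B₂/∂z = 3*y + 9*z - 2
(∇×B)₂ = ∂B₁/∂z − ∂B₃/∂x = 4*y
(∇×B)₃ = ∂B₂/∂x − ∂B₁/∂y = -4*z + 2
∇×B = (3*y + 9*z - 2, 4*y, -4*z + 2)
At (1, -1, -1): (-14, -4, 6).

(-14, -4, 6)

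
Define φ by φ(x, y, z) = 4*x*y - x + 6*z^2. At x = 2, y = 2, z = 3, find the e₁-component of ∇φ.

(∇φ)_1 = ∂φ/∂x = 4*y - 1
At (2, 2, 3): 7.

7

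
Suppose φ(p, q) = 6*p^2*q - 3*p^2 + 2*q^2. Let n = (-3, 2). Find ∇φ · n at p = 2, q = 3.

-108

∂φ/∂p = 12*p*q - 6*p
∂φ/∂q = 6*p^2 + 4*q
∇φ at (2, 3) = (60, 36)
∇φ · n = (60)(-3) + (36)(2) = -108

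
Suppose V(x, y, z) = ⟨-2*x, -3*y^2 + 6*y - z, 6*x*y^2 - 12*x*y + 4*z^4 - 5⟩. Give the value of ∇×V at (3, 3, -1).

(73, -18, 0)

(∇×V)₁ = ∂V₃/∂y − ∂V₂/∂z = 12*x*y - 12*x + 1
(∇×V)₂ = ∂V₁/∂z − ∂V₃/∂x = -6*y^2 + 12*y
(∇×V)₃ = ∂V₂/∂x − ∂V₁/∂y = 0
∇×V = (12*x*y - 12*x + 1, -6*y^2 + 12*y, 0)
At (3, 3, -1): (73, -18, 0).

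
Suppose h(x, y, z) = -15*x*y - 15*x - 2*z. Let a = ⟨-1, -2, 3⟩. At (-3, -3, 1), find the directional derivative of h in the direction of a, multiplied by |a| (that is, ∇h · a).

-126

∂h/∂x = -15*y - 15
∂h/∂y = -15*x
∂h/∂z = -2
∇h at (-3, -3, 1) = (30, 45, -2)
∇h · a = (30)(-1) + (45)(-2) + (-2)(3) = -126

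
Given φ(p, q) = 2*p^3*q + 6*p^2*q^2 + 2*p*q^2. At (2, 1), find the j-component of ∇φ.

72

(∇φ)_2 = ∂φ/∂q = 2*p^3 + 12*p^2*q + 4*p*q
At (2, 1): 72.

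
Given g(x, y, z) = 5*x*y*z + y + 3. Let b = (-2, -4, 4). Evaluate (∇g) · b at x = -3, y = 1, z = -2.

-164

∂g/∂x = 5*y*z
∂g/∂y = 5*x*z + 1
∂g/∂z = 5*x*y
∇g at (-3, 1, -2) = (-10, 31, -15)
∇g · b = (-10)(-2) + (31)(-4) + (-15)(4) = -164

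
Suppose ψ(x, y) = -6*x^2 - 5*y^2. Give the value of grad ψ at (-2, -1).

(24, 10)

∂ψ/∂x = -12*x
∂ψ/∂y = -10*y
∇ψ = (-12*x, -10*y)
At (-2, -1): (24, 10).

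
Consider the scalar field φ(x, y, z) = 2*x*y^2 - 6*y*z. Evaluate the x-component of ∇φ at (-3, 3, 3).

18

(∇φ)_1 = ∂φ/∂x = 2*y^2
At (-3, 3, 3): 18.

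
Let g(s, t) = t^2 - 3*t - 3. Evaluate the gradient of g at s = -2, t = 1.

∂g/∂s = 0
∂g/∂t = 2*t - 3
∇g = (0, 2*t - 3)
At (-2, 1): (0, -1).

(0, -1)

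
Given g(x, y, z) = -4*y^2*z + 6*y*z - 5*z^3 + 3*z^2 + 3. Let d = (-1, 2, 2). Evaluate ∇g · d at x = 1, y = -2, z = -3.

∂g/∂x = 0
∂g/∂y = -8*y*z + 6*z
∂g/∂z = -4*y^2 + 6*y - 15*z^2 + 6*z
∇g at (1, -2, -3) = (0, -66, -181)
∇g · d = (0)(-1) + (-66)(2) + (-181)(2) = -494

-494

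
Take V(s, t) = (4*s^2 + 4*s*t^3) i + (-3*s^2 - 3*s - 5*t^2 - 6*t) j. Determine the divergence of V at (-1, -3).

∂V₁/∂s = 8*s + 4*t^3
∂V₂/∂t = -10*t - 6
∇·V = 8*s + 4*t^3 - 10*t - 6
At (-1, -3): -92.

-92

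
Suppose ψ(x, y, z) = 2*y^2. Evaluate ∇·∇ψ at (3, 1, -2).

4

∂²ψ/∂x² = 0
∂²ψ/∂y² = 4
∂²ψ/∂z² = 0
∇²ψ = 4
At (3, 1, -2): 4.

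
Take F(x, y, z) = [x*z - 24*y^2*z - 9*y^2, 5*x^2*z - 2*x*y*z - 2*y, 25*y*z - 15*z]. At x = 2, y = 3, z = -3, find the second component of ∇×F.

(∇×F)_2 = ∂F₁/∂z − ∂F₃/∂x
= x - 24*y^2 − (0)
= x - 24*y^2
At (2, 3, -3): -214.

-214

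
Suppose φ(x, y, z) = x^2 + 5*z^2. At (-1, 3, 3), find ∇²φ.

12

∂²φ/∂x² = 2
∂²φ/∂y² = 0
∂²φ/∂z² = 10
∇²φ = 12
At (-1, 3, 3): 12.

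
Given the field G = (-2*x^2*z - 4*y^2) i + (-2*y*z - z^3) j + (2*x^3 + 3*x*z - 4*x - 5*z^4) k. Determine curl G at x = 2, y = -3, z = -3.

(21, -19, -24)

(∇×G)₁ = ∂G₃/∂y − ∂G₂/∂z = 2*y + 3*z^2
(∇×G)₂ = ∂G₁/∂z − ∂G₃/∂x = -8*x^2 - 3*z + 4
(∇×G)₃ = ∂G₂/∂x − ∂G₁/∂y = 8*y
∇×G = (2*y + 3*z^2, -8*x^2 - 3*z + 4, 8*y)
At (2, -3, -3): (21, -19, -24).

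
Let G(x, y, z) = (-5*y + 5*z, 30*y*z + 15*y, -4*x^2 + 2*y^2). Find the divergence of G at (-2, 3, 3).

∂G₁/∂x = 0
∂G₂/∂y = 30*z + 15
∂G₃/∂z = 0
∇·G = 30*z + 15
At (-2, 3, 3): 105.

105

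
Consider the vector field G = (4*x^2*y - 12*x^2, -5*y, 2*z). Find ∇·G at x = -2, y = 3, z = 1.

∂G₁/∂x = 8*x*y - 24*x
∂G₂/∂y = -5
∂G₃/∂z = 2
∇·G = 8*x*y - 24*x - 3
At (-2, 3, 1): -3.

-3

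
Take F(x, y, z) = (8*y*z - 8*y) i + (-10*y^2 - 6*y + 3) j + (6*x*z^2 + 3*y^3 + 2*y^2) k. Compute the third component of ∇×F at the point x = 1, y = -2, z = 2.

-8

(∇×F)_3 = ∂F₂/∂x − ∂F₁/∂y
= 0 − (8*z - 8)
= -8*z + 8
At (1, -2, 2): -8.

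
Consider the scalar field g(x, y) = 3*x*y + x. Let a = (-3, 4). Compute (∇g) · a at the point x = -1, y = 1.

-24

∂g/∂x = 3*y + 1
∂g/∂y = 3*x
∇g at (-1, 1) = (4, -3)
∇g · a = (4)(-3) + (-3)(4) = -24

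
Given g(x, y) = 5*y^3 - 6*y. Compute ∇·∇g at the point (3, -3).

∂²g/∂x² = 0
∂²g/∂y² = 30*y
∇²g = 30*y
At (3, -3): -90.

-90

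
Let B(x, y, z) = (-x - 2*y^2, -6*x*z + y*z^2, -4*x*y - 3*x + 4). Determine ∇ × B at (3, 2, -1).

(10, 11, 14)

(∇×B)₁ = ∂B₃/∂y − ∂B₂/∂z = 2*x - 2*y*z
(∇×B)₂ = ∂B₁/∂z − ∂B₃/∂x = 4*y + 3
(∇×B)₃ = ∂B₂/∂x − ∂B₁/∂y = 4*y - 6*z
∇×B = (2*x - 2*y*z, 4*y + 3, 4*y - 6*z)
At (3, 2, -1): (10, 11, 14).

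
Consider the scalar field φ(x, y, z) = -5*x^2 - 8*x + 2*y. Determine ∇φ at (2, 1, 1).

(-28, 2, 0)

∂φ/∂x = -10*x - 8
∂φ/∂y = 2
∂φ/∂z = 0
∇φ = (-10*x - 8, 2, 0)
At (2, 1, 1): (-28, 2, 0).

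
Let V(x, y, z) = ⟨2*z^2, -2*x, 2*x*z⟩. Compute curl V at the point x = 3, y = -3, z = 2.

(∇×V)₁ = ∂V₃/∂y − ∂V₂/∂z = 0
(∇×V)₂ = ∂V₁/∂z − ∂V₃/∂x = 2*z
(∇×V)₃ = ∂V₂/∂x − ∂V₁/∂y = -2
∇×V = (0, 2*z, -2)
At (3, -3, 2): (0, 4, -2).

(0, 4, -2)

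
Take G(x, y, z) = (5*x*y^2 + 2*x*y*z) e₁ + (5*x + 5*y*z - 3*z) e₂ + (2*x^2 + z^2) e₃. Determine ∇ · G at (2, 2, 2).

∂G₁/∂x = 5*y^2 + 2*y*z
∂G₂/∂y = 5*z
∂G₃/∂z = 2*z
∇·G = 5*y^2 + 2*y*z + 7*z
At (2, 2, 2): 42.

42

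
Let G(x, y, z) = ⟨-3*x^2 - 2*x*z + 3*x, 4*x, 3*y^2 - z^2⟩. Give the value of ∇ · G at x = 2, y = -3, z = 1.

-13

∂G₁/∂x = -6*x - 2*z + 3
∂G₂/∂y = 0
∂G₃/∂z = -2*z
∇·G = -6*x - 4*z + 3
At (2, -3, 1): -13.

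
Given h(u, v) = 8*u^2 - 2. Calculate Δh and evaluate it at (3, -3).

16

∂²h/∂u² = 16
∂²h/∂v² = 0
∇²h = 16
At (3, -3): 16.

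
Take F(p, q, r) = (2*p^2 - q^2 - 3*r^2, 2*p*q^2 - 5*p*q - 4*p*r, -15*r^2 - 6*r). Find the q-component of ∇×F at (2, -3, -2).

(∇×F)_2 = ∂F₁/∂r − ∂F₃/∂p
= -6*r − (0)
= -6*r
At (2, -3, -2): 12.

12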